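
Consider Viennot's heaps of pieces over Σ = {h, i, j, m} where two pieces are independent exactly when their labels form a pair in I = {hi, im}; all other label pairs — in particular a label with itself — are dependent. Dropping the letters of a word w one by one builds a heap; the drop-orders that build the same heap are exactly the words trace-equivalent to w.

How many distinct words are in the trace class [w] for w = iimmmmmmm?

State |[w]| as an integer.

36

drop 0:i onto floor
drop 1:i onto {0:i}
drop 2:m onto floor
drop 3:m onto {2:m}
drop 4:m onto {3:m}
drop 5:m onto {4:m}
drop 6:m onto {5:m}
drop 7:m onto {6:m}
drop 8:m onto {7:m}
ground layer = {0:i, 2:m}
drop-orders for the pieces not yet dropped (sum over which currently-grounded one goes next):
  1 to go: {1} 1  {8} 1
  2 to go: {0,1} 1  {1,8} 2  {7,8} 1
  3 to go: {0,1,8} 3  {1,7,8} 3  {6,7,8} 1
  4 to go: {0,1,7,8} 6  {1,6,7,8} 4  {5,6,7,8} 1
  5 to go: {0,1,6,7,8} 10  {1,5,6,7,8} 5  {4,5,6,7,8} 1
  6 to go: {0,1,5,6,7,8} 15  {1,4,5,6,7,8} 6  {3,4,5,6,7,8} 1
  7 to go: {0,1,4,5,6,7,8} 21  {1,3,4,5,6,7,8} 7  {2,3,4,5,6,7,8} 1
  if 0:i drops first: 8 orders
  if 2:m drops first: 28 orders
heap linearizations: 36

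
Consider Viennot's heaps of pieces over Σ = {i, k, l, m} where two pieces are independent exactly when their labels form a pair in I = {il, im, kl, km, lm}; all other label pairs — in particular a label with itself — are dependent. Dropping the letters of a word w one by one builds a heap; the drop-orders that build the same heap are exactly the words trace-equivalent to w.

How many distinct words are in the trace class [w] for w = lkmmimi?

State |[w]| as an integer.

140

piece 0:l — minimal
piece 1:k — minimal
piece 2:m — minimal
piece 3:m rests on {2:m}
piece 4:i rests on {1:k}
piece 5:m rests on {3:m}
piece 6:i rests on {4:i}
minimal pieces: {0:l, 1:k, 2:m}
ways to finish when only these pieces remain (= sum over removing one remaining piece with nothing left below it):
  1 left: {0}→1  {5}→1  {6}→1
  2 left: {0,5}→2  {0,6}→2  {3,5}→1  {4,6}→1  {5,6}→2
  3 left: {0,3,5}→3  {0,4,6}→3  {0,5,6}→6  {1,4,6}→1  {2,3,5}→1  {3,5,6}→3  {4,5,6}→3
  4 left: {0,1,4,6}→4  {0,2,3,5}→4  {0,3,5,6}→12  {0,4,5,6}→12  {1,4,5,6}→4  {2,3,5,6}→4  {3,4,5,6}→6
  5 left: {0,1,4,5,6}→20  {0,2,3,5,6}→20  {0,3,4,5,6}→30  {1,3,4,5,6}→10  {2,3,4,5,6}→10
  placing 0:l first → 20 extensions
  placing 1:k first → 60 extensions
  placing 2:m first → 60 extensions
total linear extensions = 140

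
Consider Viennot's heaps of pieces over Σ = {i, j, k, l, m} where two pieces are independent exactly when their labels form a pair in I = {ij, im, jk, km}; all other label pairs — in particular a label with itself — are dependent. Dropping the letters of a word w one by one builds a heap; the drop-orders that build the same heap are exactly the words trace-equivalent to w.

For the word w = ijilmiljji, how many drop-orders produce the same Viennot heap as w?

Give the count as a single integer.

18

drop 0:i onto floor
drop 1:j onto floor
drop 2:i onto {0:i}
drop 3:l onto {1:j, 2:i}
drop 4:m onto {3:l}
drop 5:i onto {3:l}
drop 6:l onto {4:m, 5:i}
drop 7:j onto {6:l}
drop 8:j onto {7:j}
drop 9:i onto {6:l}
ground layer = {0:i, 1:j}
drop-orders for the pieces not yet dropped (sum over which currently-grounded one goes next):
  1 to go: {8} 1  {9} 1
  2 to go: {7,8} 1  {8,9} 2
  3 to go: {7,8,9} 3
  4 to go: {6,7,8,9} 3
  5 to go: {4,6,7,8,9} 3  {5,6,7,8,9} 3
  6 to go: {4,5,6,7,8,9} 6
  7 to go: {3,4,5,6,7,8,9} 6
  8 to go: {1,3,4,5,6,7,8,9} 6  {2,3,4,5,6,7,8,9} 6
  if 0:i drops first: 12 orders
  if 1:j drops first: 6 orders
heap linearizations: 18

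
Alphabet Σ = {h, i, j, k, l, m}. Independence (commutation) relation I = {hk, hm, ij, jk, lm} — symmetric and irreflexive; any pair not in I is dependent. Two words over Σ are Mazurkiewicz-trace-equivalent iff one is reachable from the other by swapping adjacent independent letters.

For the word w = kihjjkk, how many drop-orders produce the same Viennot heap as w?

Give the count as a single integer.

10

#0=k has no predecessor
#1=i depends on [0:k]
#2=h depends on [1:i]
#3=j depends on [2:h]
#4=j depends on [3:j]
#5=k depends on [1:i]
#6=k depends on [5:k]
sources: [0:k]
N(rest) = Σ N(rest − s) over sources s of rest; N(one piece) = 1:
  size 1 → [4]=1  [6]=1
  size 2 → [3,4]=1  [4,6]=2  [5,6]=1
  size 3 → [2,3,4]=1  [3,4,6]=3  [4,5,6]=3
  size 4 → [2,3,4,6]=4  [3,4,5,6]=6
  size 5 → [2,3,4,5,6]=10
  first=0(k) contributes 10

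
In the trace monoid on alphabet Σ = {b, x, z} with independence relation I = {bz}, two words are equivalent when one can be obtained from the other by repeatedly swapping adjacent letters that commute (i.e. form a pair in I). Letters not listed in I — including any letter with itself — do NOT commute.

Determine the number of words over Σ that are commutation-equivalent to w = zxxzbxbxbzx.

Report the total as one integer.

#0=z has no predecessor
#1=x depends on [0:z]
#2=x depends on [1:x]
#3=z depends on [2:x]
#4=b depends on [2:x]
#5=x depends on [3:z, 4:b]
#6=b depends on [5:x]
#7=x depends on [6:b]
#8=b depends on [7:x]
#9=z depends on [7:x]
#10=x depends on [8:b, 9:z]
sources: [0:z]
N(rest) = Σ N(rest − s) over sources s of rest; N(one piece) = 1:
  size 1 → [10]=1
  size 2 → [8,10]=1  [9,10]=1
  size 3 → [8,9,10]=2
  size 4 → [7,8,9,10]=2
  size 5 → [6,7,8,9,10]=2
  size 6 → [5,6,7,8,9,10]=2
  size 7 → [3,5,6,7,8,9,10]=2  [4,5,6,7,8,9,10]=2
  size 8 → [3,4,5,6,7,8,9,10]=4
  size 9 → [2,3,4,5,6,7,8,9,10]=4
  first=0(z) contributes 4

4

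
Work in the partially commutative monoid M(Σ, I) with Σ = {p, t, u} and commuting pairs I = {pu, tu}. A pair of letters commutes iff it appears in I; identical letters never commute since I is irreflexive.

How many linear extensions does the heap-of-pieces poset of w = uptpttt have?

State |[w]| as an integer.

#0=u has no predecessor
#1=p has no predecessor
#2=t depends on [1:p]
#3=p depends on [2:t]
#4=t depends on [3:p]
#5=t depends on [4:t]
#6=t depends on [5:t]
sources: [0:u, 1:p]
N(rest) = Σ N(rest − s) over sources s of rest; N(one piece) = 1:
  size 1 → [0]=1  [6]=1
  size 2 → [0,6]=2  [5,6]=1
  size 3 → [0,5,6]=3  [4,5,6]=1
  size 4 → [0,4,5,6]=4  [3,4,5,6]=1
  size 5 → [0,3,4,5,6]=5  [2,3,4,5,6]=1
  first=0(u) contributes 1
  first=1(p) contributes 6
|[w]| = 7

7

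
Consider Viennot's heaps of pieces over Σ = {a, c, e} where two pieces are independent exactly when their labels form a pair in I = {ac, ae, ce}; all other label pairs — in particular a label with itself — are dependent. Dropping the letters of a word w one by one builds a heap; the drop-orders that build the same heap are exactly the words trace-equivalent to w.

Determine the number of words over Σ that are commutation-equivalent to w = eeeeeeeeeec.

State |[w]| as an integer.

#0=e has no predecessor
#1=e depends on [0:e]
#2=e depends on [1:e]
#3=e depends on [2:e]
#4=e depends on [3:e]
#5=e depends on [4:e]
#6=e depends on [5:e]
#7=e depends on [6:e]
#8=e depends on [7:e]
#9=e depends on [8:e]
#10=c has no predecessor
sources: [0:e, 10:c]
N(rest) = Σ N(rest − s) over sources s of rest; N(one piece) = 1:
  size 1 → [9]=1  [10]=1
  size 2 → [8,9]=1  [9,10]=2
  size 3 → [7,8,9]=1  [8,9,10]=3
  size 4 → [6,7,8,9]=1  [7,8,9,10]=4
  size 5 → [5,6,7,8,9]=1  [6,7,8,9,10]=5
  size 6 → [4,5,6,7,8,9]=1  [5,6,7,8,9,10]=6
  size 7 → [3,4,5,6,7,8,9]=1  [4,5,6,7,8,9,10]=7
  size 8 → [2,3,4,5,6,7,8,9]=1  [3,4,5,6,7,8,9,10]=8
  size 9 → [1,2,3,4,5,6,7,8,9]=1  [2,3,4,5,6,7,8,9,10]=9
  first=0(e) contributes 10
  first=10(c) contributes 1
|[w]| = 11

11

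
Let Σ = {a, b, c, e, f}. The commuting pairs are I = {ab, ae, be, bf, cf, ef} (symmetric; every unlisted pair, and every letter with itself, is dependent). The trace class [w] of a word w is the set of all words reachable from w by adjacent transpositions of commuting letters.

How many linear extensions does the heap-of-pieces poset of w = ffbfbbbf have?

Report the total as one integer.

#0=f has no predecessor
#1=f depends on [0:f]
#2=b has no predecessor
#3=f depends on [1:f]
#4=b depends on [2:b]
#5=b depends on [4:b]
#6=b depends on [5:b]
#7=f depends on [3:f]
sources: [0:f, 2:b]
N(rest) = Σ N(rest − s) over sources s of rest; N(one piece) = 1:
  size 1 → [6]=1  [7]=1
  size 2 → [3,7]=1  [5,6]=1  [6,7]=2
  size 3 → [1,3,7]=1  [3,6,7]=3  [4,5,6]=1  [5,6,7]=3
  size 4 → [0,1,3,7]=1  [1,3,6,7]=4  [2,4,5,6]=1  [3,5,6,7]=6  [4,5,6,7]=4
  size 5 → [0,1,3,6,7]=5  [1,3,5,6,7]=10  [2,4,5,6,7]=5  [3,4,5,6,7]=10
  size 6 → [0,1,3,5,6,7]=15  [1,3,4,5,6,7]=20  [2,3,4,5,6,7]=15
  first=0(f) contributes 35
  first=2(b) contributes 35
|[w]| = 70

70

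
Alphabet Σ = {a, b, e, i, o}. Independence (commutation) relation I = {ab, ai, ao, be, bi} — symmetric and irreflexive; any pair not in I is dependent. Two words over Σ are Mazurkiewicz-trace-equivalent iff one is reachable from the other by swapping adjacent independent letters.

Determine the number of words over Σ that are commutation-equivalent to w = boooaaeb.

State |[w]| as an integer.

36

0(b) covers ∅
1(o) covers 0:b
2(o) covers 1:o
3(o) covers 2:o
4(a) covers ∅
5(a) covers 4:a
6(e) covers 3:o, 5:a
7(b) covers 3:o
floor of heap: 0:b, 4:a
completions by unplaced set U, small U first (add the entries for U minus each lowest piece of U):
  |U|=1: {6}:1  {7}:1
  |U|=2: {5,6}:1  {6,7}:2
  |U|=3: {3,6,7}:2  {4,5,6}:1  {5,6,7}:3
  |U|=4: {2,3,6,7}:2  {3,5,6,7}:5  {4,5,6,7}:4
  |U|=5: {1,2,3,6,7}:2  {2,3,5,6,7}:7  {3,4,5,6,7}:9
  |U|=6: {0,1,2,3,6,7}:2  {1,2,3,5,6,7}:9  {2,3,4,5,6,7}:16
  start at 0(b): 25
  start at 4(a): 11
sum over floor = 36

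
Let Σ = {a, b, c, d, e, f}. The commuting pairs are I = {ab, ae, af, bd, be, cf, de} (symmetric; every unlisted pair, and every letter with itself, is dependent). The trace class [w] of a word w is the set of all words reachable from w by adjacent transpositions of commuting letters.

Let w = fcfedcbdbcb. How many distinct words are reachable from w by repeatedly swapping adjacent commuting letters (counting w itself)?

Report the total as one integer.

18

piece 0:f — minimal
piece 1:c — minimal
piece 2:f rests on {0:f}
piece 3:e rests on {1:c, 2:f}
piece 4:d rests on {1:c, 2:f}
piece 5:c rests on {3:e, 4:d}
piece 6:b rests on {5:c}
piece 7:d rests on {5:c}
piece 8:b rests on {6:b}
piece 9:c rests on {7:d, 8:b}
piece 10:b rests on {9:c}
minimal pieces: {0:f, 1:c}
ways to finish when only these pieces remain (= sum over removing one remaining piece with nothing left below it):
  1 left: {10}→1
  2 left: {9,10}→1
  3 left: {7,9,10}→1  {8,9,10}→1
  4 left: {6,8,9,10}→1  {7,8,9,10}→2
  5 left: {6,7,8,9,10}→3
  6 left: {5,6,7,8,9,10}→3
  7 left: {3,5,6,7,8,9,10}→3  {4,5,6,7,8,9,10}→3
  8 left: {3,4,5,6,7,8,9,10}→6
  9 left: {1,3,4,5,6,7,8,9,10}→6  {2,3,4,5,6,7,8,9,10}→6
  placing 0:f first → 12 extensions
  placing 1:c first → 6 extensions
total linear extensions = 18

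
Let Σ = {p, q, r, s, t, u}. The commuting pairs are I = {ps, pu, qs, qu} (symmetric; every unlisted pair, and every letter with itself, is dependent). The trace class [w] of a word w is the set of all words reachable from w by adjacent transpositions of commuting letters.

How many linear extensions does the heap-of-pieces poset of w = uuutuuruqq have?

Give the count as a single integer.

3

#0=u has no predecessor
#1=u depends on [0:u]
#2=u depends on [1:u]
#3=t depends on [2:u]
#4=u depends on [3:t]
#5=u depends on [4:u]
#6=r depends on [5:u]
#7=u depends on [6:r]
#8=q depends on [6:r]
#9=q depends on [8:q]
sources: [0:u]
N(rest) = Σ N(rest − s) over sources s of rest; N(one piece) = 1:
  size 1 → [7]=1  [9]=1
  size 2 → [7,9]=2  [8,9]=1
  size 3 → [7,8,9]=3
  size 4 → [6,7,8,9]=3
  size 5 → [5,6,7,8,9]=3
  size 6 → [4,5,6,7,8,9]=3
  size 7 → [3,4,5,6,7,8,9]=3
  size 8 → [2,3,4,5,6,7,8,9]=3
  first=0(u) contributes 3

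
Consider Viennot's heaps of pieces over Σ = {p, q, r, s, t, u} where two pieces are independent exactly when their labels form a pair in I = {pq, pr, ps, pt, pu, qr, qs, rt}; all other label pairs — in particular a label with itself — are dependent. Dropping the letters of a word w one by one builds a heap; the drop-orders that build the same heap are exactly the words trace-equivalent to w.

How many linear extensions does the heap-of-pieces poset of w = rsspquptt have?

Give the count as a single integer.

piece 0:r — minimal
piece 1:s rests on {0:r}
piece 2:s rests on {1:s}
piece 3:p — minimal
piece 4:q — minimal
piece 5:u rests on {2:s, 4:q}
piece 6:p rests on {3:p}
piece 7:t rests on {5:u}
piece 8:t rests on {7:t}
minimal pieces: {0:r, 3:p, 4:q}
ways to finish when only these pieces remain (= sum over removing one remaining piece with nothing left below it):
  1 left: {6}→1  {8}→1
  2 left: {3,6}→1  {6,8}→2  {7,8}→1
  3 left: {3,6,8}→3  {5,7,8}→1  {6,7,8}→3
  4 left: {2,5,7,8}→1  {3,6,7,8}→6  {4,5,7,8}→1  {5,6,7,8}→4
  5 left: {1,2,5,7,8}→1  {2,4,5,7,8}→2  {2,5,6,7,8}→5  {3,5,6,7,8}→10  {4,5,6,7,8}→5
  6 left: {0,1,2,5,7,8}→1  {1,2,4,5,7,8}→3  {1,2,5,6,7,8}→6  {2,3,5,6,7,8}→15  {2,4,5,6,7,8}→12  {3,4,5,6,7,8}→15
  7 left: {0,1,2,4,5,7,8}→4  {0,1,2,5,6,7,8}→7  {1,2,3,5,6,7,8}→21  {1,2,4,5,6,7,8}→21  {2,3,4,5,6,7,8}→42
  placing 0:r first → 84 extensions
  placing 3:p first → 32 extensions
  placing 4:q first → 28 extensions
total linear extensions = 144

144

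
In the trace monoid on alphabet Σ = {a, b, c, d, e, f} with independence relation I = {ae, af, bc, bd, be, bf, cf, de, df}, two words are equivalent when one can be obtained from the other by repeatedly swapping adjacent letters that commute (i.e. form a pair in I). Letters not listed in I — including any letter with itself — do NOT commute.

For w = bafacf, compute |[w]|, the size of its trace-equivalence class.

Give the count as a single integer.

piece 0:b — minimal
piece 1:a rests on {0:b}
piece 2:f — minimal
piece 3:a rests on {1:a}
piece 4:c rests on {3:a}
piece 5:f rests on {2:f}
minimal pieces: {0:b, 2:f}
ways to finish when only these pieces remain (= sum over removing one remaining piece with nothing left below it):
  1 left: {4}→1  {5}→1
  2 left: {2,5}→1  {3,4}→1  {4,5}→2
  3 left: {1,3,4}→1  {2,4,5}→3  {3,4,5}→3
  4 left: {0,1,3,4}→1  {1,3,4,5}→4  {2,3,4,5}→6
  placing 0:b first → 10 extensions
  placing 2:f first → 5 extensions
total linear extensions = 15

15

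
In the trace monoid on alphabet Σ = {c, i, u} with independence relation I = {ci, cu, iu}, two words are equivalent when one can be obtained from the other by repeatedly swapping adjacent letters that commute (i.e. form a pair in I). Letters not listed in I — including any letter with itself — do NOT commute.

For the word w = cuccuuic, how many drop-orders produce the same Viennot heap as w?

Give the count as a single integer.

280

piece 0:c — minimal
piece 1:u — minimal
piece 2:c rests on {0:c}
piece 3:c rests on {2:c}
piece 4:u rests on {1:u}
piece 5:u rests on {4:u}
piece 6:i — minimal
piece 7:c rests on {3:c}
minimal pieces: {0:c, 1:u, 6:i}
ways to finish when only these pieces remain (= sum over removing one remaining piece with nothing left below it):
  1 left: {5}→1  {6}→1  {7}→1
  2 left: {3,7}→1  {4,5}→1  {5,6}→2  {5,7}→2  {6,7}→2
  3 left: {1,4,5}→1  {2,3,7}→1  {3,5,7}→3  {3,6,7}→3  {4,5,6}→3  {4,5,7}→3  {5,6,7}→6
  4 left: {0,2,3,7}→1  {1,4,5,6}→4  {1,4,5,7}→4  {2,3,5,7}→4  {2,3,6,7}→4  {3,4,5,7}→6  {3,5,6,7}→12  {4,5,6,7}→12
  5 left: {0,2,3,5,7}→5  {0,2,3,6,7}→5  {1,3,4,5,7}→10  {1,4,5,6,7}→20  {2,3,4,5,7}→10  {2,3,5,6,7}→20  {3,4,5,6,7}→30
  6 left: {0,2,3,4,5,7}→15  {0,2,3,5,6,7}→30  {1,2,3,4,5,7}→20  {1,3,4,5,6,7}→60  {2,3,4,5,6,7}→60
  placing 0:c first → 140 extensions
  placing 1:u first → 105 extensions
  placing 6:i first → 35 extensions
total linear extensions = 280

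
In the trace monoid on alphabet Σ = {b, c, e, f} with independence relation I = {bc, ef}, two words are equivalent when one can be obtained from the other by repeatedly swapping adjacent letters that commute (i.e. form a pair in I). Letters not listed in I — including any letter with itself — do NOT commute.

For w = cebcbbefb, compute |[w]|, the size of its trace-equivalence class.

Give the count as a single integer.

8

#0=c has no predecessor
#1=e depends on [0:c]
#2=b depends on [1:e]
#3=c depends on [1:e]
#4=b depends on [2:b]
#5=b depends on [4:b]
#6=e depends on [3:c, 5:b]
#7=f depends on [3:c, 5:b]
#8=b depends on [6:e, 7:f]
sources: [0:c]
N(rest) = Σ N(rest − s) over sources s of rest; N(one piece) = 1:
  size 1 → [8]=1
  size 2 → [6,8]=1  [7,8]=1
  size 3 → [6,7,8]=2
  size 4 → [3,6,7,8]=2  [5,6,7,8]=2
  size 5 → [3,5,6,7,8]=4  [4,5,6,7,8]=2
  size 6 → [2,4,5,6,7,8]=2  [3,4,5,6,7,8]=6
  size 7 → [2,3,4,5,6,7,8]=8
  first=0(c) contributes 8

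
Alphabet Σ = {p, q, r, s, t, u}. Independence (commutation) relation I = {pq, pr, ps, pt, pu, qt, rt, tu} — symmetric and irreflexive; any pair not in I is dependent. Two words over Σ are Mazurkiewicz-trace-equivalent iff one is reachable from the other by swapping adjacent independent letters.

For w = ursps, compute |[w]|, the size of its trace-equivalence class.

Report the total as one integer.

#0=u has no predecessor
#1=r depends on [0:u]
#2=s depends on [1:r]
#3=p has no predecessor
#4=s depends on [2:s]
sources: [0:u, 3:p]
N(rest) = Σ N(rest − s) over sources s of rest; N(one piece) = 1:
  size 1 → [3]=1  [4]=1
  size 2 → [2,4]=1  [3,4]=2
  size 3 → [1,2,4]=1  [2,3,4]=3
  first=0(u) contributes 4
  first=3(p) contributes 1
|[w]| = 5

5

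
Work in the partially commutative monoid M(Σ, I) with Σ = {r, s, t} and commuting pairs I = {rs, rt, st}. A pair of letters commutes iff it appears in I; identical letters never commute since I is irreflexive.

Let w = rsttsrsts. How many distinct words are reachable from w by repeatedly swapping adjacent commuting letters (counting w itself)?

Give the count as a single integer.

0(r) covers ∅
1(s) covers ∅
2(t) covers ∅
3(t) covers 2:t
4(s) covers 1:s
5(r) covers 0:r
6(s) covers 4:s
7(t) covers 3:t
8(s) covers 6:s
floor of heap: 0:r, 1:s, 2:t
completions by unplaced set U, small U first (add the entries for U minus each lowest piece of U):
  |U|=1: {5}:1  {7}:1  {8}:1
  |U|=2: {0,5}:1  {3,7}:1  {5,7}:2  {5,8}:2  {6,8}:1  {7,8}:2
  |U|=3: {0,5,7}:3  {0,5,8}:3  {2,3,7}:1  {3,5,7}:3  {3,7,8}:3  {4,6,8}:1  {5,6,8}:3  {5,7,8}:6  {6,7,8}:3
  |U|=4: {0,3,5,7}:6  {0,5,6,8}:6  {0,5,7,8}:12  {1,4,6,8}:1  {2,3,5,7}:4  {2,3,7,8}:4  {3,5,7,8}:12  {3,6,7,8}:6  {4,5,6,8}:4  {4,6,7,8}:4  {5,6,7,8}:12
  |U|=5: {0,2,3,5,7}:10  {0,3,5,7,8}:30  {0,4,5,6,8}:10  {0,5,6,7,8}:30  {1,4,5,6,8}:5  {1,4,6,7,8}:5  {2,3,5,7,8}:20  {2,3,6,7,8}:10  {3,4,6,7,8}:10  {3,5,6,7,8}:30  {4,5,6,7,8}:20
  |U|=6: {0,1,4,5,6,8}:15  {0,2,3,5,7,8}:60  {0,3,5,6,7,8}:90  {0,4,5,6,7,8}:60  {1,3,4,6,7,8}:15  {1,4,5,6,7,8}:30  {2,3,4,6,7,8}:20  {2,3,5,6,7,8}:60  {3,4,5,6,7,8}:60
  |U|=7: {0,1,4,5,6,7,8}:105  {0,2,3,5,6,7,8}:210  {0,3,4,5,6,7,8}:210  {1,2,3,4,6,7,8}:35  {1,3,4,5,6,7,8}:105  {2,3,4,5,6,7,8}:140
  start at 0(r): 280
  start at 1(s): 560
  start at 2(t): 420
sum over floor = 1260

1260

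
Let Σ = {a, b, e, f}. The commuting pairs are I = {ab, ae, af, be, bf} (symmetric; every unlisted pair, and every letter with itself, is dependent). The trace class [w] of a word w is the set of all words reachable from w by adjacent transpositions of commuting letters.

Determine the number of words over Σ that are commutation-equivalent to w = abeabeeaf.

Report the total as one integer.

1260

piece 0:a — minimal
piece 1:b — minimal
piece 2:e — minimal
piece 3:a rests on {0:a}
piece 4:b rests on {1:b}
piece 5:e rests on {2:e}
piece 6:e rests on {5:e}
piece 7:a rests on {3:a}
piece 8:f rests on {6:e}
minimal pieces: {0:a, 1:b, 2:e}
ways to finish when only these pieces remain (= sum over removing one remaining piece with nothing left below it):
  1 left: {4}→1  {7}→1  {8}→1
  2 left: {1,4}→1  {3,7}→1  {4,7}→2  {4,8}→2  {6,8}→1  {7,8}→2
  3 left: {0,3,7}→1  {1,4,7}→3  {1,4,8}→3  {3,4,7}→3  {3,7,8}→3  {4,6,8}→3  {4,7,8}→6  {5,6,8}→1  {6,7,8}→3
  4 left: {0,3,4,7}→4  {0,3,7,8}→4  {1,3,4,7}→6  {1,4,6,8}→6  {1,4,7,8}→12  {2,5,6,8}→1  {3,4,7,8}→12  {3,6,7,8}→6  {4,5,6,8}→4  {4,6,7,8}→12  {5,6,7,8}→4
  5 left: {0,1,3,4,7}→10  {0,3,4,7,8}→20  {0,3,6,7,8}→10  {1,3,4,7,8}→30  {1,4,5,6,8}→10  {1,4,6,7,8}→30  {2,4,5,6,8}→5  {2,5,6,7,8}→5  {3,4,6,7,8}→30  {3,5,6,7,8}→10  {4,5,6,7,8}→20
  6 left: {0,1,3,4,7,8}→60  {0,3,4,6,7,8}→60  {0,3,5,6,7,8}→20  {1,2,4,5,6,8}→15  {1,3,4,6,7,8}→90  {1,4,5,6,7,8}→60  {2,3,5,6,7,8}→15  {2,4,5,6,7,8}→30  {3,4,5,6,7,8}→60
  7 left: {0,1,3,4,6,7,8}→210  {0,2,3,5,6,7,8}→35  {0,3,4,5,6,7,8}→140  {1,2,4,5,6,7,8}→105  {1,3,4,5,6,7,8}→210  {2,3,4,5,6,7,8}→105
  placing 0:a first → 420 extensions
  placing 1:b first → 280 extensions
  placing 2:e first → 560 extensions
total linear extensions = 1260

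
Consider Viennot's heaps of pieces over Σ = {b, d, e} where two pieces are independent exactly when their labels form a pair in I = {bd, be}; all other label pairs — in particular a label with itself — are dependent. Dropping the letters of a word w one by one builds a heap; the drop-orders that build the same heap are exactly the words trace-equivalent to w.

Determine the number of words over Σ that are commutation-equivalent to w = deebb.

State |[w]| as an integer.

#0=d has no predecessor
#1=e depends on [0:d]
#2=e depends on [1:e]
#3=b has no predecessor
#4=b depends on [3:b]
sources: [0:d, 3:b]
N(rest) = Σ N(rest − s) over sources s of rest; N(one piece) = 1:
  size 1 → [2]=1  [4]=1
  size 2 → [1,2]=1  [2,4]=2  [3,4]=1
  size 3 → [0,1,2]=1  [1,2,4]=3  [2,3,4]=3
  first=0(d) contributes 6
  first=3(b) contributes 4
|[w]| = 10

10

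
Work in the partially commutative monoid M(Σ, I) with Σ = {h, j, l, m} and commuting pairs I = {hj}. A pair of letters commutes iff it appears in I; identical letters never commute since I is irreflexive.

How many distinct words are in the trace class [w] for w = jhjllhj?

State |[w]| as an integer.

piece 0:j — minimal
piece 1:h — minimal
piece 2:j rests on {0:j}
piece 3:l rests on {1:h, 2:j}
piece 4:l rests on {3:l}
piece 5:h rests on {4:l}
piece 6:j rests on {4:l}
minimal pieces: {0:j, 1:h}
ways to finish when only these pieces remain (= sum over removing one remaining piece with nothing left below it):
  1 left: {5}→1  {6}→1
  2 left: {5,6}→2
  3 left: {4,5,6}→2
  4 left: {3,4,5,6}→2
  5 left: {1,3,4,5,6}→2  {2,3,4,5,6}→2
  placing 0:j first → 4 extensions
  placing 1:h first → 2 extensions
total linear extensions = 6

6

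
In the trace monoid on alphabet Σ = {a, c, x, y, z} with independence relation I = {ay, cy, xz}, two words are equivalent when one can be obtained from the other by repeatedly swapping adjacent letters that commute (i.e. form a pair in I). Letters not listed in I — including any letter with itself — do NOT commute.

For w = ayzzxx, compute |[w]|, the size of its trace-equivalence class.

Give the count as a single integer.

12

piece 0:a — minimal
piece 1:y — minimal
piece 2:z rests on {0:a, 1:y}
piece 3:z rests on {2:z}
piece 4:x rests on {0:a, 1:y}
piece 5:x rests on {4:x}
minimal pieces: {0:a, 1:y}
ways to finish when only these pieces remain (= sum over removing one remaining piece with nothing left below it):
  1 left: {3}→1  {5}→1
  2 left: {2,3}→1  {3,5}→2  {4,5}→1
  3 left: {2,3,5}→3  {3,4,5}→3
  4 left: {2,3,4,5}→6
  placing 0:a first → 6 extensions
  placing 1:y first → 6 extensions
total linear extensions = 12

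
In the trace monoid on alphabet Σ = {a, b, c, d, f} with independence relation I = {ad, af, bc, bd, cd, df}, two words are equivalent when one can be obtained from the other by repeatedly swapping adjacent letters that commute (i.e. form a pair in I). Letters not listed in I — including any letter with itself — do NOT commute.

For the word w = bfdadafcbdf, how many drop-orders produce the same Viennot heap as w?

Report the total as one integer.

1980

0(b) covers ∅
1(f) covers 0:b
2(d) covers ∅
3(a) covers 0:b
4(d) covers 2:d
5(a) covers 3:a
6(f) covers 1:f
7(c) covers 5:a, 6:f
8(b) covers 5:a, 6:f
9(d) covers 4:d
10(f) covers 7:c, 8:b
floor of heap: 0:b, 2:d
completions by unplaced set U, small U first (add the entries for U minus each lowest piece of U):
  |U|=1: {9}:1  {10}:1
  |U|=2: {4,9}:1  {7,10}:1  {8,10}:1  {9,10}:2
  |U|=3: {2,4,9}:1  {4,9,10}:3  {7,8,10}:2  {7,9,10}:3  {8,9,10}:3
  |U|=4: {2,4,9,10}:4  {4,7,9,10}:6  {4,8,9,10}:6  {5,7,8,10}:2  {6,7,8,10}:2  {7,8,9,10}:8
  |U|=5: {1,6,7,8,10}:2  {2,4,7,9,10}:10  {2,4,8,9,10}:10  {3,5,7,8,10}:2  {4,7,8,9,10}:20  {5,6,7,8,10}:4  {5,7,8,9,10}:10  {6,7,8,9,10}:10
  |U|=6: {1,5,6,7,8,10}:6  {1,6,7,8,9,10}:12  {2,4,7,8,9,10}:40  {3,5,6,7,8,10}:6  {3,5,7,8,9,10}:12  {4,5,7,8,9,10}:30  {4,6,7,8,9,10}:30  {5,6,7,8,9,10}:24
  |U|=7: {1,3,5,6,7,8,10}:12  {1,4,6,7,8,9,10}:42  {1,5,6,7,8,9,10}:42  {2,4,5,7,8,9,10}:70  {2,4,6,7,8,9,10}:70  {3,4,5,7,8,9,10}:42  {3,5,6,7,8,9,10}:42  {4,5,6,7,8,9,10}:84
  |U|=8: {0,1,3,5,6,7,8,10}:12  {1,2,4,6,7,8,9,10}:112  {1,3,5,6,7,8,9,10}:96  {1,4,5,6,7,8,9,10}:168  {2,3,4,5,7,8,9,10}:112  {2,4,5,6,7,8,9,10}:224  {3,4,5,6,7,8,9,10}:168
  |U|=9: {0,1,3,5,6,7,8,9,10}:108  {1,2,4,5,6,7,8,9,10}:504  {1,3,4,5,6,7,8,9,10}:432  {2,3,4,5,6,7,8,9,10}:504
  start at 0(b): 1440
  start at 2(d): 540
sum over floor = 1980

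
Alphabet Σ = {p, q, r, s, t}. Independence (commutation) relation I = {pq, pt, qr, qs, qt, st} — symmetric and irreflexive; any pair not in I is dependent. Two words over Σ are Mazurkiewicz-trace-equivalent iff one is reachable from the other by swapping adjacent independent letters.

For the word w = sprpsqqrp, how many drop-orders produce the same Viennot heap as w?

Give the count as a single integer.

36

0(s) covers ∅
1(p) covers 0:s
2(r) covers 1:p
3(p) covers 2:r
4(s) covers 3:p
5(q) covers ∅
6(q) covers 5:q
7(r) covers 4:s
8(p) covers 7:r
floor of heap: 0:s, 5:q
completions by unplaced set U, small U first (add the entries for U minus each lowest piece of U):
  |U|=1: {6}:1  {8}:1
  |U|=2: {5,6}:1  {6,8}:2  {7,8}:1
  |U|=3: {4,7,8}:1  {5,6,8}:3  {6,7,8}:3
  |U|=4: {3,4,7,8}:1  {4,6,7,8}:4  {5,6,7,8}:6
  |U|=5: {2,3,4,7,8}:1  {3,4,6,7,8}:5  {4,5,6,7,8}:10
  |U|=6: {1,2,3,4,7,8}:1  {2,3,4,6,7,8}:6  {3,4,5,6,7,8}:15
  |U|=7: {0,1,2,3,4,7,8}:1  {1,2,3,4,6,7,8}:7  {2,3,4,5,6,7,8}:21
  start at 0(s): 28
  start at 5(q): 8
sum over floor = 36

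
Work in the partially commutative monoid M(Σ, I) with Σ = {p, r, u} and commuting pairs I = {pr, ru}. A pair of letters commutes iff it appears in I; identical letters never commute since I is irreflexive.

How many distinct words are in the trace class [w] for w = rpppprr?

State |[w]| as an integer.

35

0(r) covers ∅
1(p) covers ∅
2(p) covers 1:p
3(p) covers 2:p
4(p) covers 3:p
5(r) covers 0:r
6(r) covers 5:r
floor of heap: 0:r, 1:p
completions by unplaced set U, small U first (add the entries for U minus each lowest piece of U):
  |U|=1: {4}:1  {6}:1
  |U|=2: {3,4}:1  {4,6}:2  {5,6}:1
  |U|=3: {0,5,6}:1  {2,3,4}:1  {3,4,6}:3  {4,5,6}:3
  |U|=4: {0,4,5,6}:4  {1,2,3,4}:1  {2,3,4,6}:4  {3,4,5,6}:6
  |U|=5: {0,3,4,5,6}:10  {1,2,3,4,6}:5  {2,3,4,5,6}:10
  start at 0(r): 15
  start at 1(p): 20
sum over floor = 35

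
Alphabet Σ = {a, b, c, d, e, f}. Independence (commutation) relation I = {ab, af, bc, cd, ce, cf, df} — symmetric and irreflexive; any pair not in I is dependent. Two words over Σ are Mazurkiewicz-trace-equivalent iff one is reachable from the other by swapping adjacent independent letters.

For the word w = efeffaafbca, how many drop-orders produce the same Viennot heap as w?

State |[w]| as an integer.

70

drop 0:e onto floor
drop 1:f onto {0:e}
drop 2:e onto {1:f}
drop 3:f onto {2:e}
drop 4:f onto {3:f}
drop 5:a onto {2:e}
drop 6:a onto {5:a}
drop 7:f onto {4:f}
drop 8:b onto {7:f}
drop 9:c onto {6:a}
drop 10:a onto {9:c}
ground layer = {0:e}
drop-orders for the pieces not yet dropped (sum over which currently-grounded one goes next):
  1 to go: {8} 1  {10} 1
  2 to go: {7,8} 1  {8,10} 2  {9,10} 1
  3 to go: {4,7,8} 1  {6,9,10} 1  {7,8,10} 3  {8,9,10} 3
  4 to go: {3,4,7,8} 1  {4,7,8,10} 4  {5,6,9,10} 1  {6,8,9,10} 4  {7,8,9,10} 6
  5 to go: {3,4,7,8,10} 5  {4,7,8,9,10} 10  {5,6,8,9,10} 5  {6,7,8,9,10} 10
  6 to go: {3,4,7,8,9,10} 15  {4,6,7,8,9,10} 20  {5,6,7,8,9,10} 15
  7 to go: {3,4,6,7,8,9,10} 35  {4,5,6,7,8,9,10} 35
  8 to go: {3,4,5,6,7,8,9,10} 70
  9 to go: {2,3,4,5,6,7,8,9,10} 70
  if 0:e drops first: 70 orders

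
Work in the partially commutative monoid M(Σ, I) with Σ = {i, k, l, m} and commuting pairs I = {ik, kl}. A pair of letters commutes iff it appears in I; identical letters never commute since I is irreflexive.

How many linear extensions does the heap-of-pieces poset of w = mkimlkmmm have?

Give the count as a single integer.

4

piece 0:m — minimal
piece 1:k rests on {0:m}
piece 2:i rests on {0:m}
piece 3:m rests on {1:k, 2:i}
piece 4:l rests on {3:m}
piece 5:k rests on {3:m}
piece 6:m rests on {4:l, 5:k}
piece 7:m rests on {6:m}
piece 8:m rests on {7:m}
minimal pieces: {0:m}
ways to finish when only these pieces remain (= sum over removing one remaining piece with nothing left below it):
  1 left: {8}→1
  2 left: {7,8}→1
  3 left: {6,7,8}→1
  4 left: {4,6,7,8}→1  {5,6,7,8}→1
  5 left: {4,5,6,7,8}→2
  6 left: {3,4,5,6,7,8}→2
  7 left: {1,3,4,5,6,7,8}→2  {2,3,4,5,6,7,8}→2
  placing 0:m first → 4 extensions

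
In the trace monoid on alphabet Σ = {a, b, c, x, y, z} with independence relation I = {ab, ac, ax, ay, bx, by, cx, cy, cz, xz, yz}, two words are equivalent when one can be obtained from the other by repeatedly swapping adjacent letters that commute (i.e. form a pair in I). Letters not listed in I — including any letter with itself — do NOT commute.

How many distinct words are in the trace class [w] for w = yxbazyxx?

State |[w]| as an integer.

drop 0:y onto floor
drop 1:x onto {0:y}
drop 2:b onto floor
drop 3:a onto floor
drop 4:z onto {2:b, 3:a}
drop 5:y onto {1:x}
drop 6:x onto {5:y}
drop 7:x onto {6:x}
ground layer = {0:y, 2:b, 3:a}
drop-orders for the pieces not yet dropped (sum over which currently-grounded one goes next):
  1 to go: {4} 1  {7} 1
  2 to go: {2,4} 1  {3,4} 1  {4,7} 2  {6,7} 1
  3 to go: {2,3,4} 2  {2,4,7} 3  {3,4,7} 3  {4,6,7} 3  {5,6,7} 1
  4 to go: {1,5,6,7} 1  {2,3,4,7} 8  {2,4,6,7} 6  {3,4,6,7} 6  {4,5,6,7} 4
  5 to go: {0,1,5,6,7} 1  {1,4,5,6,7} 5  {2,3,4,6,7} 20  {2,4,5,6,7} 10  {3,4,5,6,7} 10
  6 to go: {0,1,4,5,6,7} 6  {1,2,4,5,6,7} 15  {1,3,4,5,6,7} 15  {2,3,4,5,6,7} 40
  if 0:y drops first: 70 orders
  if 2:b drops first: 21 orders
  if 3:a drops first: 21 orders
heap linearizations: 112

112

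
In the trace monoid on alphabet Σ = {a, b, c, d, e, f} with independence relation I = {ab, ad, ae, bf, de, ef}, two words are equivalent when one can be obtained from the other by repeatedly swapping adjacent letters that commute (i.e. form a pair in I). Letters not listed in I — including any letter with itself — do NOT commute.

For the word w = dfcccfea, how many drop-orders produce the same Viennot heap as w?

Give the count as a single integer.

drop 0:d onto floor
drop 1:f onto {0:d}
drop 2:c onto {1:f}
drop 3:c onto {2:c}
drop 4:c onto {3:c}
drop 5:f onto {4:c}
drop 6:e onto {4:c}
drop 7:a onto {5:f}
ground layer = {0:d}
drop-orders for the pieces not yet dropped (sum over which currently-grounded one goes next):
  1 to go: {6} 1  {7} 1
  2 to go: {5,7} 1  {6,7} 2
  3 to go: {5,6,7} 3
  4 to go: {4,5,6,7} 3
  5 to go: {3,4,5,6,7} 3
  6 to go: {2,3,4,5,6,7} 3
  if 0:d drops first: 3 orders

3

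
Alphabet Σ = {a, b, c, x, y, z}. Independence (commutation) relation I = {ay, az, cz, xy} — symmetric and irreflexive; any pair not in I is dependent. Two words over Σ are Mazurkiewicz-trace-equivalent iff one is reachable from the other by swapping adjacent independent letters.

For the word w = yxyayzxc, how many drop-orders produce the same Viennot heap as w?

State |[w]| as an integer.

drop 0:y onto floor
drop 1:x onto floor
drop 2:y onto {0:y}
drop 3:a onto {1:x}
drop 4:y onto {2:y}
drop 5:z onto {1:x, 4:y}
drop 6:x onto {3:a, 5:z}
drop 7:c onto {6:x}
ground layer = {0:y, 1:x}
drop-orders for the pieces not yet dropped (sum over which currently-grounded one goes next):
  1 to go: {7} 1
  2 to go: {6,7} 1
  3 to go: {3,6,7} 1  {5,6,7} 1
  4 to go: {3,5,6,7} 2  {4,5,6,7} 1
  5 to go: {1,3,5,6,7} 2  {2,4,5,6,7} 1  {3,4,5,6,7} 3
  6 to go: {0,2,4,5,6,7} 1  {1,3,4,5,6,7} 5  {2,3,4,5,6,7} 4
  if 0:y drops first: 9 orders
  if 1:x drops first: 5 orders
heap linearizations: 14

14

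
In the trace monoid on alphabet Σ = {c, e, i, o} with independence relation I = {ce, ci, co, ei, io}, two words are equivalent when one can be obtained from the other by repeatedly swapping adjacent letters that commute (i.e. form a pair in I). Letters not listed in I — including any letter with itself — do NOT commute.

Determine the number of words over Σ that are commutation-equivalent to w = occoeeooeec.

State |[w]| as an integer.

#0=o has no predecessor
#1=c has no predecessor
#2=c depends on [1:c]
#3=o depends on [0:o]
#4=e depends on [3:o]
#5=e depends on [4:e]
#6=o depends on [5:e]
#7=o depends on [6:o]
#8=e depends on [7:o]
#9=e depends on [8:e]
#10=c depends on [2:c]
sources: [0:o, 1:c]
N(rest) = Σ N(rest − s) over sources s of rest; N(one piece) = 1:
  size 1 → [9]=1  [10]=1
  size 2 → [2,10]=1  [8,9]=1  [9,10]=2
  size 3 → [1,2,10]=1  [2,9,10]=3  [7,8,9]=1  [8,9,10]=3
  size 4 → [1,2,9,10]=4  [2,8,9,10]=6  [6,7,8,9]=1  [7,8,9,10]=4
  size 5 → [1,2,8,9,10]=10  [2,7,8,9,10]=10  [5,6,7,8,9]=1  [6,7,8,9,10]=5
  size 6 → [1,2,7,8,9,10]=20  [2,6,7,8,9,10]=15  [4,5,6,7,8,9]=1  [5,6,7,8,9,10]=6
  size 7 → [1,2,6,7,8,9,10]=35  [2,5,6,7,8,9,10]=21  [3,4,5,6,7,8,9]=1  [4,5,6,7,8,9,10]=7
  size 8 → [0,3,4,5,6,7,8,9]=1  [1,2,5,6,7,8,9,10]=56  [2,4,5,6,7,8,9,10]=28  [3,4,5,6,7,8,9,10]=8
  size 9 → [0,3,4,5,6,7,8,9,10]=9  [1,2,4,5,6,7,8,9,10]=84  [2,3,4,5,6,7,8,9,10]=36
  first=0(o) contributes 120
  first=1(c) contributes 45
|[w]| = 165

165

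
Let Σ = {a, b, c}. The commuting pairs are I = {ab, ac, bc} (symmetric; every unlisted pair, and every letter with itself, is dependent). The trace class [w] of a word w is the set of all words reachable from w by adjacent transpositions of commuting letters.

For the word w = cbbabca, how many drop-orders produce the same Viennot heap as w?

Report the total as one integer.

210

piece 0:c — minimal
piece 1:b — minimal
piece 2:b rests on {1:b}
piece 3:a — minimal
piece 4:b rests on {2:b}
piece 5:c rests on {0:c}
piece 6:a rests on {3:a}
minimal pieces: {0:c, 1:b, 3:a}
ways to finish when only these pieces remain (= sum over removing one remaining piece with nothing left below it):
  1 left: {4}→1  {5}→1  {6}→1
  2 left: {0,5}→1  {2,4}→1  {3,6}→1  {4,5}→2  {4,6}→2  {5,6}→2
  3 left: {0,4,5}→3  {0,5,6}→3  {1,2,4}→1  {2,4,5}→3  {2,4,6}→3  {3,4,6}→3  {3,5,6}→3  {4,5,6}→6
  4 left: {0,2,4,5}→6  {0,3,5,6}→6  {0,4,5,6}→12  {1,2,4,5}→4  {1,2,4,6}→4  {2,3,4,6}→6  {2,4,5,6}→12  {3,4,5,6}→12
  5 left: {0,1,2,4,5}→10  {0,2,4,5,6}→30  {0,3,4,5,6}→30  {1,2,3,4,6}→10  {1,2,4,5,6}→20  {2,3,4,5,6}→30
  placing 0:c first → 60 extensions
  placing 1:b first → 90 extensions
  placing 3:a first → 60 extensions
total linear extensions = 210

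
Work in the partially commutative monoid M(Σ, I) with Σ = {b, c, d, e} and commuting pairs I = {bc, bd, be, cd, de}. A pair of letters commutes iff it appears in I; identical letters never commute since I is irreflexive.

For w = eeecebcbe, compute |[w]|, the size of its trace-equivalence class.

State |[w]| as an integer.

#0=e has no predecessor
#1=e depends on [0:e]
#2=e depends on [1:e]
#3=c depends on [2:e]
#4=e depends on [3:c]
#5=b has no predecessor
#6=c depends on [4:e]
#7=b depends on [5:b]
#8=e depends on [6:c]
sources: [0:e, 5:b]
N(rest) = Σ N(rest − s) over sources s of rest; N(one piece) = 1:
  size 1 → [7]=1  [8]=1
  size 2 → [5,7]=1  [6,8]=1  [7,8]=2
  size 3 → [4,6,8]=1  [5,7,8]=3  [6,7,8]=3
  size 4 → [3,4,6,8]=1  [4,6,7,8]=4  [5,6,7,8]=6
  size 5 → [2,3,4,6,8]=1  [3,4,6,7,8]=5  [4,5,6,7,8]=10
  size 6 → [1,2,3,4,6,8]=1  [2,3,4,6,7,8]=6  [3,4,5,6,7,8]=15
  size 7 → [0,1,2,3,4,6,8]=1  [1,2,3,4,6,7,8]=7  [2,3,4,5,6,7,8]=21
  first=0(e) contributes 28
  first=5(b) contributes 8
|[w]| = 36

36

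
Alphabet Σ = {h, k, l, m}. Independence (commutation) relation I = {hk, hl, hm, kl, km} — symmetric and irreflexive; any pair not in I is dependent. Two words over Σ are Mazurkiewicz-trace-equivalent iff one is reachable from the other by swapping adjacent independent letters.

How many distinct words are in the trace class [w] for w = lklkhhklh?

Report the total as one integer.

1680

0(l) covers ∅
1(k) covers ∅
2(l) covers 0:l
3(k) covers 1:k
4(h) covers ∅
5(h) covers 4:h
6(k) covers 3:k
7(l) covers 2:l
8(h) covers 5:h
floor of heap: 0:l, 1:k, 4:h
completions by unplaced set U, small U first (add the entries for U minus each lowest piece of U):
  |U|=1: {6}:1  {7}:1  {8}:1
  |U|=2: {2,7}:1  {3,6}:1  {5,8}:1  {6,7}:2  {6,8}:2  {7,8}:2
  |U|=3: {0,2,7}:1  {1,3,6}:1  {2,6,7}:3  {2,7,8}:3  {3,6,7}:3  {3,6,8}:3  {4,5,8}:1  {5,6,8}:3  {5,7,8}:3  {6,7,8}:6
  |U|=4: {0,2,6,7}:4  {0,2,7,8}:4  {1,3,6,7}:4  {1,3,6,8}:4  {2,3,6,7}:6  {2,5,7,8}:6  {2,6,7,8}:12  {3,5,6,8}:6  {3,6,7,8}:12  {4,5,6,8}:4  {4,5,7,8}:4  {5,6,7,8}:12
  |U|=5: {0,2,3,6,7}:10  {0,2,5,7,8}:10  {0,2,6,7,8}:20  {1,2,3,6,7}:10  {1,3,5,6,8}:10  {1,3,6,7,8}:20  {2,3,6,7,8}:30  {2,4,5,7,8}:10  {2,5,6,7,8}:30  {3,4,5,6,8}:10  {3,5,6,7,8}:30  {4,5,6,7,8}:20
  |U|=6: {0,1,2,3,6,7}:20  {0,2,3,6,7,8}:60  {0,2,4,5,7,8}:20  {0,2,5,6,7,8}:60  {1,2,3,6,7,8}:60  {1,3,4,5,6,8}:20  {1,3,5,6,7,8}:60  {2,3,5,6,7,8}:90  {2,4,5,6,7,8}:60  {3,4,5,6,7,8}:60
  |U|=7: {0,1,2,3,6,7,8}:140  {0,2,3,5,6,7,8}:210  {0,2,4,5,6,7,8}:140  {1,2,3,5,6,7,8}:210  {1,3,4,5,6,7,8}:140  {2,3,4,5,6,7,8}:210
  start at 0(l): 560
  start at 1(k): 560
  start at 4(h): 560
sum over floor = 1680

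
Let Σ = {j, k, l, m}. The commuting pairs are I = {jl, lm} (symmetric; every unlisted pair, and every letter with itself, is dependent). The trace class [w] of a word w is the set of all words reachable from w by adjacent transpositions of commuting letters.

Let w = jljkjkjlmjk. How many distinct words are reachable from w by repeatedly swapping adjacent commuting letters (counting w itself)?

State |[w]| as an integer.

12

drop 0:j onto floor
drop 1:l onto floor
drop 2:j onto {0:j}
drop 3:k onto {1:l, 2:j}
drop 4:j onto {3:k}
drop 5:k onto {4:j}
drop 6:j onto {5:k}
drop 7:l onto {5:k}
drop 8:m onto {6:j}
drop 9:j onto {8:m}
drop 10:k onto {7:l, 9:j}
ground layer = {0:j, 1:l}
drop-orders for the pieces not yet dropped (sum over which currently-grounded one goes next):
  1 to go: {10} 1
  2 to go: {7,10} 1  {9,10} 1
  3 to go: {7,9,10} 2  {8,9,10} 1
  4 to go: {6,8,9,10} 1  {7,8,9,10} 3
  5 to go: {6,7,8,9,10} 4
  6 to go: {5,6,7,8,9,10} 4
  7 to go: {4,5,6,7,8,9,10} 4
  8 to go: {3,4,5,6,7,8,9,10} 4
  9 to go: {1,3,4,5,6,7,8,9,10} 4  {2,3,4,5,6,7,8,9,10} 4
  if 0:j drops first: 8 orders
  if 1:l drops first: 4 orders
heap linearizations: 12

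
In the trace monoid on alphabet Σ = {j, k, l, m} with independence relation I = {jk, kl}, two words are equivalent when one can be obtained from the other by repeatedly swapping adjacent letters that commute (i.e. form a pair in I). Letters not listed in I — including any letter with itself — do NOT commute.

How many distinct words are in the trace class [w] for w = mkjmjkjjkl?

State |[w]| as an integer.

30

0(m) covers ∅
1(k) covers 0:m
2(j) covers 0:m
3(m) covers 1:k, 2:j
4(j) covers 3:m
5(k) covers 3:m
6(j) covers 4:j
7(j) covers 6:j
8(k) covers 5:k
9(l) covers 7:j
floor of heap: 0:m
completions by unplaced set U, small U first (add the entries for U minus each lowest piece of U):
  |U|=1: {8}:1  {9}:1
  |U|=2: {5,8}:1  {7,9}:1  {8,9}:2
  |U|=3: {5,8,9}:3  {6,7,9}:1  {7,8,9}:3
  |U|=4: {4,6,7,9}:1  {5,7,8,9}:6  {6,7,8,9}:4
  |U|=5: {4,6,7,8,9}:5  {5,6,7,8,9}:10
  |U|=6: {4,5,6,7,8,9}:15
  |U|=7: {3,4,5,6,7,8,9}:15
  |U|=8: {1,3,4,5,6,7,8,9}:15  {2,3,4,5,6,7,8,9}:15
  start at 0(m): 30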